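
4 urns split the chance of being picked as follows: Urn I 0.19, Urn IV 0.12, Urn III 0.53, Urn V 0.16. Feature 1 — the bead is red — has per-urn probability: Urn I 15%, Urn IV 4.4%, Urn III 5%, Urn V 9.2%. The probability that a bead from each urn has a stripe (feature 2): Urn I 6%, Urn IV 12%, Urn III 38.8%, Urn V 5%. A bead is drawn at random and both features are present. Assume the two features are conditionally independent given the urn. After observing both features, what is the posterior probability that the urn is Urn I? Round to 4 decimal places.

By Bayes' rule, posterior ∝ prior × likelihood:
  Urn I: 0.19 × 0.15 × 0.06 = 0.00171
  Urn IV: 0.12 × 0.044 × 0.12 = 0.0006336
  Urn III: 0.53 × 0.05 × 0.388 = 0.010282
  Urn V: 0.16 × 0.092 × 0.05 = 0.000736
Sum = 0.0133616.
P(Urn I | evidence) = 0.00171 / 0.0133616 ≈ 0.1280.

0.1280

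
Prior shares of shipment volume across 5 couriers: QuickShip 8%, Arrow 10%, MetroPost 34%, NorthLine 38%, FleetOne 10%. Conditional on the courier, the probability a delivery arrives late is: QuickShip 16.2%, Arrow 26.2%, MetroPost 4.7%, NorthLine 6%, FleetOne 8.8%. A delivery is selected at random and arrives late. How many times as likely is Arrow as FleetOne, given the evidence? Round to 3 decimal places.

Unnormalized posteriors (prior × likelihood):
  QuickShip: 0.08 × 0.162 = 0.01296
  Arrow: 0.1 × 0.262 = 0.0262
  MetroPost: 0.34 × 0.047 = 0.01598
  NorthLine: 0.38 × 0.06 = 0.0228
  FleetOne: 0.1 × 0.088 = 0.0088
Normalizing constant = 0.08674.
The ratio is 0.0262 / 0.0088 (the normalizer cancels) = 2.977.

2.977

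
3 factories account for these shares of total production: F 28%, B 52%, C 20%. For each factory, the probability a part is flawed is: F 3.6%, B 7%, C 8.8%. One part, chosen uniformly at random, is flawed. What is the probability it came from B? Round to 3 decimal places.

Unnormalized posteriors (prior × likelihood):
  F: 0.28 × 0.036 = 0.01008
  B: 0.52 × 0.07 = 0.0364
  C: 0.2 × 0.088 = 0.0176
Normalizing constant = 0.06408.
P(B | evidence) = 0.0364 / 0.06408 ≈ 0.568.

0.568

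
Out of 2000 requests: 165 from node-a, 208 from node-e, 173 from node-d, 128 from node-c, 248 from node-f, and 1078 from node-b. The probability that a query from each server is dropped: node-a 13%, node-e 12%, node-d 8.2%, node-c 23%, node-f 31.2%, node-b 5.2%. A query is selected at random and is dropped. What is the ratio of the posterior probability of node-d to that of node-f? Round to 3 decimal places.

Unnormalized posteriors (prior × likelihood):
  node-a: 0.0825 × 0.13 = 0.010725
  node-e: 0.104 × 0.12 = 0.01248
  node-d: 0.0865 × 0.082 = 0.007093
  node-c: 0.064 × 0.23 = 0.01472
  node-f: 0.124 × 0.312 = 0.038688
  node-b: 0.539 × 0.052 = 0.028028
Sum = 0.111734.
The ratio is 0.007093 / 0.038688 (the normalizer cancels) = 0.183.

0.183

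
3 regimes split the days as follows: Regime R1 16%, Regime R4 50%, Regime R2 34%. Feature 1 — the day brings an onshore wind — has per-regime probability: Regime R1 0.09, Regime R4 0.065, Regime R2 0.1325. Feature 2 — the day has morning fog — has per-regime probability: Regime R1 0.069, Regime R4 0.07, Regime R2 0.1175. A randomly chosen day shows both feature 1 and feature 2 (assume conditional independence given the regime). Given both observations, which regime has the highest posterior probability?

Regime R2

Unnormalized posteriors (prior × likelihood):
  Regime R1: 0.16 × 0.09 × 0.069 = 0.0009936
  Regime R4: 0.5 × 0.065 × 0.07 = 0.002275
  Regime R2: 0.34 × 0.1325 × 0.1175 = 0.005293375
Total = 0.008561975.
Largest term belongs to Regime R2, so Regime R2 is most probable.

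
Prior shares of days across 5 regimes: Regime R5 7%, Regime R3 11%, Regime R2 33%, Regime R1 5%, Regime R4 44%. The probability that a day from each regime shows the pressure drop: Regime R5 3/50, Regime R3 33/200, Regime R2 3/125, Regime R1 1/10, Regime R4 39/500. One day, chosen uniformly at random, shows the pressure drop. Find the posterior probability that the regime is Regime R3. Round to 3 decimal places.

Unnormalized posteriors (prior × likelihood):
  Regime R5: 0.07 × 0.06 = 0.0042
  Regime R3: 0.11 × 0.165 = 0.01815
  Regime R2: 0.33 × 0.024 = 0.00792
  Regime R1: 0.05 × 0.1 = 0.005
  Regime R4: 0.44 × 0.078 = 0.03432
Total = 0.06959.
P(Regime R3 | evidence) = 0.01815 / 0.06959 ≈ 0.261.

0.261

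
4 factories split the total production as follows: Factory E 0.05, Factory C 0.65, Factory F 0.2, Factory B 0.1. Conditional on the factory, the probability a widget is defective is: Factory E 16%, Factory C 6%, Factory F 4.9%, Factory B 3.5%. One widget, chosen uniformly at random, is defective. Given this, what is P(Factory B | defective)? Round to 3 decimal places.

Prior × likelihood for each hypothesis:
  Factory E: 0.05 × 0.16 = 0.008
  Factory C: 0.65 × 0.06 = 0.039
  Factory F: 0.2 × 0.049 = 0.0098
  Factory B: 0.1 × 0.035 = 0.0035
Total = 0.0603.
P(Factory B | evidence) = 0.0035 / 0.0603 ≈ 0.058.

0.058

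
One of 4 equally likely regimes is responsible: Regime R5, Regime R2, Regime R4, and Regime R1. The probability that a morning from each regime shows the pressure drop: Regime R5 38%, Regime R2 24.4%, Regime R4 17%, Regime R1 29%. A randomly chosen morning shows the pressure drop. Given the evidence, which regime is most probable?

Regime R5

Since the prior is uniform, the posterior is proportional to the likelihood:
  Regime R5: 0.38
  Regime R2: 0.244
  Regime R4: 0.17
  Regime R1: 0.29
Sum = 1.084.
Largest term belongs to Regime R5, so Regime R5 is most probable.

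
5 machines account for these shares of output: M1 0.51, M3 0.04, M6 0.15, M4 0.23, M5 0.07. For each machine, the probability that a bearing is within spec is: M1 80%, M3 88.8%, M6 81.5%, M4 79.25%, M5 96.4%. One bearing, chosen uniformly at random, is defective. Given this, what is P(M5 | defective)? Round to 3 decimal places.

Taking complements, P(defective | each) = M1 0.2, M3 0.112, M6 0.185, M4 0.2075, M5 0.036.
Prior × likelihood for each hypothesis:
  M1: 0.51 × 0.2 = 0.102
  M3: 0.04 × 0.112 = 0.00448
  M6: 0.15 × 0.185 = 0.02775
  M4: 0.23 × 0.2075 = 0.047725
  M5: 0.07 × 0.036 = 0.00252
Normalizing constant = 0.184475.
P(M5 | evidence) = 0.00252 / 0.184475 ≈ 0.014.

0.014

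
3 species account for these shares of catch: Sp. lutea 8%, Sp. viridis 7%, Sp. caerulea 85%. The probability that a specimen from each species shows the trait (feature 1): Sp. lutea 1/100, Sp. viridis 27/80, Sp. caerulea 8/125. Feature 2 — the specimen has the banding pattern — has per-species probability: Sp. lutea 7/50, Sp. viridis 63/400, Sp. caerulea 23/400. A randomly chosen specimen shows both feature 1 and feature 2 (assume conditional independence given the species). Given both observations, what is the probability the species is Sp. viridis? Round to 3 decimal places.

By Bayes' rule, posterior ∝ prior × likelihood:
  Sp. lutea: 0.08 × 0.01 × 0.14 = 0.000112
  Sp. viridis: 0.07 × 0.3375 × 0.1575 = 0.0037209375
  Sp. caerulea: 0.85 × 0.064 × 0.0575 = 0.003128
Normalizing constant = 0.0069609375.
P(Sp. viridis | evidence) = 0.0037209375 / 0.0069609375 ≈ 0.535.

0.535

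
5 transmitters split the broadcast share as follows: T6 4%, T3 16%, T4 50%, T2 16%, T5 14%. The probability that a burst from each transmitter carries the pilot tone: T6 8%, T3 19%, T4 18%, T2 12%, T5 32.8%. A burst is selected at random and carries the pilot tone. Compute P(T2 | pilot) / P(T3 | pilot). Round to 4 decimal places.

0.6316

Unnormalized posteriors (prior × likelihood):
  T6: 0.04 × 0.08 = 0.0032
  T3: 0.16 × 0.19 = 0.0304
  T4: 0.5 × 0.18 = 0.09
  T2: 0.16 × 0.12 = 0.0192
  T5: 0.14 × 0.328 = 0.04592
Sum = 0.18872.
The ratio is 0.0192 / 0.0304 (the normalizer cancels) = 0.6316.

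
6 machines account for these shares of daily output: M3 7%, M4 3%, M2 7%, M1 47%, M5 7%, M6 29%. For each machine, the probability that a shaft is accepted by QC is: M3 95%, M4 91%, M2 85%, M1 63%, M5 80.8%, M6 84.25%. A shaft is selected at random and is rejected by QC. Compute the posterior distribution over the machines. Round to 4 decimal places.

Taking complements, P(rejected | each) = M3 0.05, M4 0.09, M2 0.15, M1 0.37, M5 0.192, M6 0.1575.
Prior × likelihood for each hypothesis:
  M3: 0.07 × 0.05 = 0.0035
  M4: 0.03 × 0.09 = 0.0027
  M2: 0.07 × 0.15 = 0.0105
  M1: 0.47 × 0.37 = 0.1739
  M5: 0.07 × 0.192 = 0.01344
  M6: 0.29 × 0.1575 = 0.045675
Sum = 0.249715.
P(M3 | rejected) = 0.0035/0.249715 ≈ 0.0140
P(M4 | rejected) = 0.0027/0.249715 ≈ 0.0108
P(M2 | rejected) = 0.0105/0.249715 ≈ 0.0420
P(M1 | rejected) = 0.1739/0.249715 ≈ 0.6964
P(M5 | rejected) = 0.01344/0.249715 ≈ 0.0538
P(M6 | rejected) = 0.045675/0.249715 ≈ 0.1829

M3 0.0140, M4 0.0108, M2 0.0420, M1 0.6964, M5 0.0538, M6 0.1829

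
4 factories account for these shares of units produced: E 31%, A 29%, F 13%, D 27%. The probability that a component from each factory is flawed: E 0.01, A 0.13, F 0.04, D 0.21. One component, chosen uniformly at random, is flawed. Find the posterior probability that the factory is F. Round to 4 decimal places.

0.0506

Prior × likelihood for each hypothesis:
  E: 0.31 × 0.01 = 0.0031
  A: 0.29 × 0.13 = 0.0377
  F: 0.13 × 0.04 = 0.0052
  D: 0.27 × 0.21 = 0.0567
Normalizing constant = 0.1027.
P(F | evidence) = 0.0052 / 0.1027 ≈ 0.0506.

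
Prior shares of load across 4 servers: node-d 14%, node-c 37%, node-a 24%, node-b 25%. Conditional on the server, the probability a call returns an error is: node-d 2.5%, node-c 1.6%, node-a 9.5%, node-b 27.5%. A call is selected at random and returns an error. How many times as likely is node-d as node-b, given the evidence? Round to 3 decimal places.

0.051

Prior × likelihood for each hypothesis:
  node-d: 0.14 × 0.025 = 0.0035
  node-c: 0.37 × 0.016 = 0.00592
  node-a: 0.24 × 0.095 = 0.0228
  node-b: 0.25 × 0.275 = 0.06875
Sum = 0.10097.
The ratio is 0.0035 / 0.06875 (the normalizer cancels) = 0.051.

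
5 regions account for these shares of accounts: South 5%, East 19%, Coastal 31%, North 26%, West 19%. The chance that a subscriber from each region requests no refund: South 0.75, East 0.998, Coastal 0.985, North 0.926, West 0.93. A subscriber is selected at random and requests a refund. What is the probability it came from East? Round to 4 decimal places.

Taking complements, P(refund | each) = South 0.25, East 0.002, Coastal 0.015, North 0.074, West 0.07.
Unnormalized posteriors (prior × likelihood):
  South: 0.05 × 0.25 = 0.0125
  East: 0.19 × 0.002 = 0.00038
  Coastal: 0.31 × 0.015 = 0.00465
  North: 0.26 × 0.074 = 0.01924
  West: 0.19 × 0.07 = 0.0133
Total = 0.05007.
P(East | evidence) = 0.00038 / 0.05007 ≈ 0.0076.

0.0076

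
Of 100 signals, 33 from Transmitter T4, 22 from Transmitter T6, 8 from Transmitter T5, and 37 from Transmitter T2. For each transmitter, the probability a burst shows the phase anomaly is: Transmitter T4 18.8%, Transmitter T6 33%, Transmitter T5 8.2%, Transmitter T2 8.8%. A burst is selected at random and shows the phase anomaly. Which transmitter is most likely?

Compute prior × likelihood for every hypothesis:
  Transmitter T4: 0.33 × 0.188 = 0.06204
  Transmitter T6: 0.22 × 0.33 = 0.0726
  Transmitter T5: 0.08 × 0.082 = 0.00656
  Transmitter T2: 0.37 × 0.088 = 0.03256
Total = 0.17376.
Largest term belongs to Transmitter T6, so Transmitter T6 is most probable.

Transmitter T6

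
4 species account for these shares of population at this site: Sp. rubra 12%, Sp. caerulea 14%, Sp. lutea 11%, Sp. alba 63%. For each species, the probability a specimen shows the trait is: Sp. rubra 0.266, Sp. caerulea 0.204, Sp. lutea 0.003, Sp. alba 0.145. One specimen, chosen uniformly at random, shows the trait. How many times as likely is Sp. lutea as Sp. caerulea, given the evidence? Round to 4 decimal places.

0.0116

Unnormalized posteriors (prior × likelihood):
  Sp. rubra: 0.12 × 0.266 = 0.03192
  Sp. caerulea: 0.14 × 0.204 = 0.02856
  Sp. lutea: 0.11 × 0.003 = 0.00033
  Sp. alba: 0.63 × 0.145 = 0.09135
Normalizing constant = 0.15216.
The ratio is 0.00033 / 0.02856 (the normalizer cancels) = 0.0116.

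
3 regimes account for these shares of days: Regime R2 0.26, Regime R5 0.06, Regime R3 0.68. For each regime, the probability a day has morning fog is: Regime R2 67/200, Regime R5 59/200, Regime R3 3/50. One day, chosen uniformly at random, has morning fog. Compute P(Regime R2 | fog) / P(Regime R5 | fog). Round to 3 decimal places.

4.921

Prior × likelihood for each hypothesis:
  Regime R2: 0.26 × 0.335 = 0.0871
  Regime R5: 0.06 × 0.295 = 0.0177
  Regime R3: 0.68 × 0.06 = 0.0408
Total = 0.1456.
The ratio is 0.0871 / 0.0177 (the normalizer cancels) = 4.921.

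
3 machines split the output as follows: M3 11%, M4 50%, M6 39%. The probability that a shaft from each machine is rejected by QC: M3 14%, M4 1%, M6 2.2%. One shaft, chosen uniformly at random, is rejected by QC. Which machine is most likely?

Unnormalized posteriors (prior × likelihood):
  M3: 0.11 × 0.14 = 0.0154
  M4: 0.5 × 0.01 = 0.005
  M6: 0.39 × 0.022 = 0.00858
Sum = 0.02898.
Largest term belongs to M3, so M3 is most probable.

M3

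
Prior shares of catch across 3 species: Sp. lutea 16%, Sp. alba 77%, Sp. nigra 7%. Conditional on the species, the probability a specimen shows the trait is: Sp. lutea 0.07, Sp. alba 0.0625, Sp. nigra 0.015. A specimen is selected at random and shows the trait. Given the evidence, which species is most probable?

By Bayes' rule, posterior ∝ prior × likelihood:
  Sp. lutea: 0.16 × 0.07 = 0.0112
  Sp. alba: 0.77 × 0.0625 = 0.048125
  Sp. nigra: 0.07 × 0.015 = 0.00105
Total = 0.060375.
Largest term belongs to Sp. alba, so Sp. alba is most probable.

Sp. alba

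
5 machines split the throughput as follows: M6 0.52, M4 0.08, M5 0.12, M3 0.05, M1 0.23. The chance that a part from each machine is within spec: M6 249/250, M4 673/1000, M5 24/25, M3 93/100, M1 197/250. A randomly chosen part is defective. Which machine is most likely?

Taking complements, P(defective | each) = M6 0.004, M4 0.327, M5 0.04, M3 0.07, M1 0.212.
By Bayes' rule, posterior ∝ prior × likelihood:
  M6: 0.52 × 0.004 = 0.00208
  M4: 0.08 × 0.327 = 0.02616
  M5: 0.12 × 0.04 = 0.0048
  M3: 0.05 × 0.07 = 0.0035
  M1: 0.23 × 0.212 = 0.04876
Sum = 0.0853.
Largest term belongs to M1, so M1 is most probable.

M1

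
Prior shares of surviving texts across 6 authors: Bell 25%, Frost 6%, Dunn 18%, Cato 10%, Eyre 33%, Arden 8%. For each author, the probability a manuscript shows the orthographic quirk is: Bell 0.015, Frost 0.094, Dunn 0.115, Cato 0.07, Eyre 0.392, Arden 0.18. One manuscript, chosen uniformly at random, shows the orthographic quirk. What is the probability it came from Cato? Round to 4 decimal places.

0.0387

Compute prior × likelihood for every hypothesis:
  Bell: 0.25 × 0.015 = 0.00375
  Frost: 0.06 × 0.094 = 0.00564
  Dunn: 0.18 × 0.115 = 0.0207
  Cato: 0.1 × 0.07 = 0.007
  Eyre: 0.33 × 0.392 = 0.12936
  Arden: 0.08 × 0.18 = 0.0144
Total = 0.18085.
P(Cato | evidence) = 0.007 / 0.18085 ≈ 0.0387.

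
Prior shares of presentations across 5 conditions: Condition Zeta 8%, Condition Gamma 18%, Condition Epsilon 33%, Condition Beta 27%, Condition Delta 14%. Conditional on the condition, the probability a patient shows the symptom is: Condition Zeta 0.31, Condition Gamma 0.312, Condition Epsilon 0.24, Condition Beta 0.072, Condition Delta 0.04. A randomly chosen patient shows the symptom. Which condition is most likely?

By Bayes' rule, posterior ∝ prior × likelihood:
  Condition Zeta: 0.08 × 0.31 = 0.0248
  Condition Gamma: 0.18 × 0.312 = 0.05616
  Condition Epsilon: 0.33 × 0.24 = 0.0792
  Condition Beta: 0.27 × 0.072 = 0.01944
  Condition Delta: 0.14 × 0.04 = 0.0056
Normalizing constant = 0.1852.
Largest term belongs to Condition Epsilon, so Condition Epsilon is most probable.

Condition Epsilon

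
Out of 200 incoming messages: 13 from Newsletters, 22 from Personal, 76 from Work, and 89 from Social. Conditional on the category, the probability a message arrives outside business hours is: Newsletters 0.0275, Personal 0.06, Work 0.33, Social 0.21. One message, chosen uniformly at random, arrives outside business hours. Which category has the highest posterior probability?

Unnormalized posteriors (prior × likelihood):
  Newsletters: 0.065 × 0.0275 = 0.0017875
  Personal: 0.11 × 0.06 = 0.0066
  Work: 0.38 × 0.33 = 0.1254
  Social: 0.445 × 0.21 = 0.09345
Sum = 0.2272375.
Largest term belongs to Work, so Work is most probable.

Work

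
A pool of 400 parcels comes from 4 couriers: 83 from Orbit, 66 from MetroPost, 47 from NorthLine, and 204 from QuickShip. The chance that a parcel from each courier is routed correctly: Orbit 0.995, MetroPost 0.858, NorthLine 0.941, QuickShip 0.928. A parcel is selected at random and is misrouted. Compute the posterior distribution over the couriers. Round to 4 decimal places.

Orbit 0.0152, MetroPost 0.3440, NorthLine 0.1018, QuickShip 0.5390

Taking complements, P(misrouted | each) = Orbit 0.005, MetroPost 0.142, NorthLine 0.059, QuickShip 0.072.
Prior × likelihood for each hypothesis:
  Orbit: 0.2075 × 0.005 = 0.0010375
  MetroPost: 0.165 × 0.142 = 0.02343
  NorthLine: 0.1175 × 0.059 = 0.0069325
  QuickShip: 0.51 × 0.072 = 0.03672
Sum = 0.06812.
P(Orbit | misrouted) = 0.0010375/0.06812 ≈ 0.0152
P(MetroPost | misrouted) = 0.02343/0.06812 ≈ 0.3440
P(NorthLine | misrouted) = 0.0069325/0.06812 ≈ 0.1018
P(QuickShip | misrouted) = 0.03672/0.06812 ≈ 0.5390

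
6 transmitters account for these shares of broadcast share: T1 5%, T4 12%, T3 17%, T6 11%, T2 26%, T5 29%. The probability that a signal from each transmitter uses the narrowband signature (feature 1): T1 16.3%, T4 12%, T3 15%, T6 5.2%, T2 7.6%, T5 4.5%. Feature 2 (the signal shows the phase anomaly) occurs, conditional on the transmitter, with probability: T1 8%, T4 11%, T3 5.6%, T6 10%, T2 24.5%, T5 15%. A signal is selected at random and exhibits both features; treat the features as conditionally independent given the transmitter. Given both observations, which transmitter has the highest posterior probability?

By Bayes' rule, posterior ∝ prior × likelihood:
  T1: 0.05 × 0.163 × 0.08 = 0.000652
  T4: 0.12 × 0.12 × 0.11 = 0.001584
  T3: 0.17 × 0.15 × 0.056 = 0.001428
  T6: 0.11 × 0.052 × 0.1 = 0.000572
  T2: 0.26 × 0.076 × 0.245 = 0.0048412
  T5: 0.29 × 0.045 × 0.15 = 0.0019575
Sum = 0.0110347.
Largest term belongs to T2, so T2 is most probable.

T2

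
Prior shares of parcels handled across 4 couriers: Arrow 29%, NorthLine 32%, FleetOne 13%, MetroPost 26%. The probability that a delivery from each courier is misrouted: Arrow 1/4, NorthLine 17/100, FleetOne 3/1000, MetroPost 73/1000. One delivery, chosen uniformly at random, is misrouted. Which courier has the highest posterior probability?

Arrow

Compute prior × likelihood for every hypothesis:
  Arrow: 0.29 × 0.25 = 0.0725
  NorthLine: 0.32 × 0.17 = 0.0544
  FleetOne: 0.13 × 0.003 = 0.00039
  MetroPost: 0.26 × 0.073 = 0.01898
Normalizing constant = 0.14627.
Largest term belongs to Arrow, so Arrow is most probable.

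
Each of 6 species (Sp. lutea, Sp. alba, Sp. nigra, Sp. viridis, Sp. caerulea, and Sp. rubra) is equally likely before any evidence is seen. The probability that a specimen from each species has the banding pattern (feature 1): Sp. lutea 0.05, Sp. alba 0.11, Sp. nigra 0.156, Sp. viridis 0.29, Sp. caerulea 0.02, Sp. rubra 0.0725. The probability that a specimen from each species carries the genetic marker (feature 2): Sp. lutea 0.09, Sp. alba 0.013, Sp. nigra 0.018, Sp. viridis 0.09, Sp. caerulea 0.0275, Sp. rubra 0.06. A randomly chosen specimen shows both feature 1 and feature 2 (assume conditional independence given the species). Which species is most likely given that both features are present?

Sp. viridis

Since the prior is uniform, the posterior is proportional to the likelihood:
  Sp. lutea: 0.05 × 0.09 = 0.0045
  Sp. alba: 0.11 × 0.013 = 0.00143
  Sp. nigra: 0.156 × 0.018 = 0.002808
  Sp. viridis: 0.29 × 0.09 = 0.0261
  Sp. caerulea: 0.02 × 0.0275 = 0.00055
  Sp. rubra: 0.0725 × 0.06 = 0.00435
Total = 0.039738.
Largest term belongs to Sp. viridis, so Sp. viridis is most probable.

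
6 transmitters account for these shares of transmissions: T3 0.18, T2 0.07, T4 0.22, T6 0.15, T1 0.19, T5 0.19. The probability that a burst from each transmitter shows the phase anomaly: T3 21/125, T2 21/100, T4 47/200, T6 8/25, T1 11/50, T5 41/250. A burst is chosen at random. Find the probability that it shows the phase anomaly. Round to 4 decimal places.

0.2176

Compute prior × likelihood for every hypothesis:
  T3: 0.18 × 0.168 = 0.03024
  T2: 0.07 × 0.21 = 0.0147
  T4: 0.22 × 0.235 = 0.0517
  T6: 0.15 × 0.32 = 0.048
  T1: 0.19 × 0.22 = 0.0418
  T5: 0.19 × 0.164 = 0.03116
P(anomaly) = 0.03024 + 0.0147 + 0.0517 + 0.048 + 0.0418 + 0.03116 = 0.2176 → 0.2176.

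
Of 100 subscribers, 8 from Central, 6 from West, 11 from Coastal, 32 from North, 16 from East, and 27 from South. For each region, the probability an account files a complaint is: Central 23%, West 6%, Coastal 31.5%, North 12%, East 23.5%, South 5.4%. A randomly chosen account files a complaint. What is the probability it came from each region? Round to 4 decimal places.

Prior × likelihood for each hypothesis:
  Central: 0.08 × 0.23 = 0.0184
  West: 0.06 × 0.06 = 0.0036
  Coastal: 0.11 × 0.315 = 0.03465
  North: 0.32 × 0.12 = 0.0384
  East: 0.16 × 0.235 = 0.0376
  South: 0.27 × 0.054 = 0.01458
Sum = 0.14723.
P(Central | complaint) = 0.0184/0.14723 ≈ 0.1250
P(West | complaint) = 0.0036/0.14723 ≈ 0.0245
P(Coastal | complaint) = 0.03465/0.14723 ≈ 0.2353
P(North | complaint) = 0.0384/0.14723 ≈ 0.2608
P(East | complaint) = 0.0376/0.14723 ≈ 0.2554
P(South | complaint) = 0.01458/0.14723 ≈ 0.0990
(Check: 0.1250+0.0245+0.2353+0.2608+0.2554+0.0990 = 1.0000.)

Central 0.1250, West 0.0245, Coastal 0.2353, North 0.2608, East 0.2554, South 0.0990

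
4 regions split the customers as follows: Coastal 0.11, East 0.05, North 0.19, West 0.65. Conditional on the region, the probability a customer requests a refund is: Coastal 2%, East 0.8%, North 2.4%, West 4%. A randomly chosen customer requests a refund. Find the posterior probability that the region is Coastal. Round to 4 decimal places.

By Bayes' rule, posterior ∝ prior × likelihood:
  Coastal: 0.11 × 0.02 = 0.0022
  East: 0.05 × 0.008 = 0.0004
  North: 0.19 × 0.024 = 0.00456
  West: 0.65 × 0.04 = 0.026
Normalizing constant = 0.03316.
P(Coastal | evidence) = 0.0022 / 0.03316 ≈ 0.0663.

0.0663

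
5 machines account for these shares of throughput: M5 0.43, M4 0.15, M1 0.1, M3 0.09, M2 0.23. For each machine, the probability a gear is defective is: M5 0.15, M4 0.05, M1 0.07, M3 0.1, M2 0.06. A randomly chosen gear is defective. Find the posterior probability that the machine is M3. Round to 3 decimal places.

Compute prior × likelihood for every hypothesis:
  M5: 0.43 × 0.15 = 0.0645
  M4: 0.15 × 0.05 = 0.0075
  M1: 0.1 × 0.07 = 0.007
  M3: 0.09 × 0.1 = 0.009
  M2: 0.23 × 0.06 = 0.0138
Normalizing constant = 0.1018.
P(M3 | evidence) = 0.009 / 0.1018 ≈ 0.088.

0.088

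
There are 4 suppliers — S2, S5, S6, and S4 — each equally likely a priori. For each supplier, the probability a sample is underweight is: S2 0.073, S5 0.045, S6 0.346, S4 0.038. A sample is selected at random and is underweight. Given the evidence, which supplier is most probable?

S6

With a uniform prior (1/4 each), posterior ∝ likelihood:
  S2: 0.073
  S5: 0.045
  S6: 0.346
  S4: 0.038
Sum = 0.502.
Largest term belongs to S6, so S6 is most probable.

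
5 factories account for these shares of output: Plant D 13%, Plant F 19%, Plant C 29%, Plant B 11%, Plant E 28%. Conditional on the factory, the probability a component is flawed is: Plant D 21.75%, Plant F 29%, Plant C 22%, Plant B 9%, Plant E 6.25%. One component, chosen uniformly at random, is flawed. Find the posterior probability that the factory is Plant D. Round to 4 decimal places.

By Bayes' rule, posterior ∝ prior × likelihood:
  Plant D: 0.13 × 0.2175 = 0.028275
  Plant F: 0.19 × 0.29 = 0.0551
  Plant C: 0.29 × 0.22 = 0.0638
  Plant B: 0.11 × 0.09 = 0.0099
  Plant E: 0.28 × 0.0625 = 0.0175
Sum = 0.174575.
P(Plant D | evidence) = 0.028275 / 0.174575 ≈ 0.1620.

0.1620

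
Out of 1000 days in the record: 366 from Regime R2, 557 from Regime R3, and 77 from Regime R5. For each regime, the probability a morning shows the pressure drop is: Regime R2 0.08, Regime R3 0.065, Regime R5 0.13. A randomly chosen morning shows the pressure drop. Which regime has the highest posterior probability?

Regime R3

Unnormalized posteriors (prior × likelihood):
  Regime R2: 0.366 × 0.08 = 0.02928
  Regime R3: 0.557 × 0.065 = 0.036205
  Regime R5: 0.077 × 0.13 = 0.01001
Normalizing constant = 0.075495.
Largest term belongs to Regime R3, so Regime R3 is most probable.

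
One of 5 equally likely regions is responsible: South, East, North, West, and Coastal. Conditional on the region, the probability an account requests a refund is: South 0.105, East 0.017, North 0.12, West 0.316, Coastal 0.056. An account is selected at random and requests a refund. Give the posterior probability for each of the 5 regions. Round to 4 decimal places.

With a uniform prior (1/5 each), posterior ∝ likelihood:
  South: 0.105
  East: 0.017
  North: 0.12
  West: 0.316
  Coastal: 0.056
Total = 0.614.
P(South | refund) = 0.105/0.614 ≈ 0.1710
P(East | refund) = 0.017/0.614 ≈ 0.0277
P(North | refund) = 0.12/0.614 ≈ 0.1954
P(West | refund) = 0.316/0.614 ≈ 0.5147
P(Coastal | refund) = 0.056/0.614 ≈ 0.0912

South 0.1710, East 0.0277, North 0.1954, West 0.5147, Coastal 0.0912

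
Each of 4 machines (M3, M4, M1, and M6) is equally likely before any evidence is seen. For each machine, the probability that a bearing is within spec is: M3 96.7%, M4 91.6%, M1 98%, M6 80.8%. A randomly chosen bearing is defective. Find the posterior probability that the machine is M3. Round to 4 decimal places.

Taking complements, P(defective | each) = M3 0.033, M4 0.084, M1 0.02, M6 0.192.
With a uniform prior (1/4 each), posterior ∝ likelihood:
  M3: 0.033
  M4: 0.084
  M1: 0.02
  M6: 0.192
Total = 0.329.
P(M3 | evidence) = 0.033 / 0.329 ≈ 0.1003.

0.1003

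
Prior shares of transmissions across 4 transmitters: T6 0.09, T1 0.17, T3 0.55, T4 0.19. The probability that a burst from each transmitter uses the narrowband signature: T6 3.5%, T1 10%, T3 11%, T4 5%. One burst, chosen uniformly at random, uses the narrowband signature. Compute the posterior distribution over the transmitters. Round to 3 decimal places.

T6 0.035, T1 0.189, T3 0.671, T4 0.105

Unnormalized posteriors (prior × likelihood):
  T6: 0.09 × 0.035 = 0.00315
  T1: 0.17 × 0.1 = 0.017
  T3: 0.55 × 0.11 = 0.0605
  T4: 0.19 × 0.05 = 0.0095
Total = 0.09015.
P(T6 | narrowband) = 0.00315/0.09015 ≈ 0.035
P(T1 | narrowband) = 0.017/0.09015 ≈ 0.189
P(T3 | narrowband) = 0.0605/0.09015 ≈ 0.671
P(T4 | narrowband) = 0.0095/0.09015 ≈ 0.105
(Check: 0.035+0.189+0.671+0.105 = 1.000.)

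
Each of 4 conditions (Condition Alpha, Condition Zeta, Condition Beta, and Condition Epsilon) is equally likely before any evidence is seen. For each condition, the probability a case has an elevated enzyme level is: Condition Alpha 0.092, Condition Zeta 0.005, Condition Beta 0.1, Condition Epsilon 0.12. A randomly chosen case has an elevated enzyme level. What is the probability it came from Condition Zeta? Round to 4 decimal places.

0.0158

With a uniform prior (1/4 each), posterior ∝ likelihood:
  Condition Alpha: 0.092
  Condition Zeta: 0.005
  Condition Beta: 0.1
  Condition Epsilon: 0.12
Total = 0.317.
P(Condition Zeta | evidence) = 0.005 / 0.317 ≈ 0.0158.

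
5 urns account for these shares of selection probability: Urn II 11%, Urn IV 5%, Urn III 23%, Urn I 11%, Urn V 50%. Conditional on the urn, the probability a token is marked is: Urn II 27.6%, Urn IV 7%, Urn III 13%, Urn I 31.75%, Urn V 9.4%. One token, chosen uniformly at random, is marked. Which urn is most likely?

Compute prior × likelihood for every hypothesis:
  Urn II: 0.11 × 0.276 = 0.03036
  Urn IV: 0.05 × 0.07 = 0.0035
  Urn III: 0.23 × 0.13 = 0.0299
  Urn I: 0.11 × 0.3175 = 0.034925
  Urn V: 0.5 × 0.094 = 0.047
Sum = 0.145685.
Largest term belongs to Urn V, so Urn V is most probable.

Urn V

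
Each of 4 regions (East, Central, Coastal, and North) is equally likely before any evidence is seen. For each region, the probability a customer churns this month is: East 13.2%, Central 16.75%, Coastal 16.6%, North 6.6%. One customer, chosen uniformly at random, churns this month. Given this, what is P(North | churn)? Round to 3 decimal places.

With a uniform prior (1/4 each), posterior ∝ likelihood:
  East: 0.132
  Central: 0.1675
  Coastal: 0.166
  North: 0.066
Sum = 0.5315.
P(North | evidence) = 0.066 / 0.5315 ≈ 0.124.

0.124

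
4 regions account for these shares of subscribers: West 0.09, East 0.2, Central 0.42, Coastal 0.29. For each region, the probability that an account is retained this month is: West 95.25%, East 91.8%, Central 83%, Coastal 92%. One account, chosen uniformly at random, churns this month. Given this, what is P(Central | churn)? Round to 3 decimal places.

0.619

Taking complements, P(churn | each) = West 0.0475, East 0.082, Central 0.17, Coastal 0.08.
Unnormalized posteriors (prior × likelihood):
  West: 0.09 × 0.0475 = 0.004275
  East: 0.2 × 0.082 = 0.0164
  Central: 0.42 × 0.17 = 0.0714
  Coastal: 0.29 × 0.08 = 0.0232
Normalizing constant = 0.115275.
P(Central | evidence) = 0.0714 / 0.115275 ≈ 0.619.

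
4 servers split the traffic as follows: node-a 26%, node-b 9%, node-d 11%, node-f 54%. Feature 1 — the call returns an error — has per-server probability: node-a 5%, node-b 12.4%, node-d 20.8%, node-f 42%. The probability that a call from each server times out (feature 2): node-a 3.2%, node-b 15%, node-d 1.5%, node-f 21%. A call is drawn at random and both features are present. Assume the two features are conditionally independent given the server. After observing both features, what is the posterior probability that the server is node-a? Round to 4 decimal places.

0.0083

By Bayes' rule, posterior ∝ prior × likelihood:
  node-a: 0.26 × 0.05 × 0.032 = 0.000416
  node-b: 0.09 × 0.124 × 0.15 = 0.001674
  node-d: 0.11 × 0.208 × 0.015 = 0.0003432
  node-f: 0.54 × 0.42 × 0.21 = 0.047628
Sum = 0.0500612.
P(node-a | evidence) = 0.000416 / 0.0500612 ≈ 0.0083.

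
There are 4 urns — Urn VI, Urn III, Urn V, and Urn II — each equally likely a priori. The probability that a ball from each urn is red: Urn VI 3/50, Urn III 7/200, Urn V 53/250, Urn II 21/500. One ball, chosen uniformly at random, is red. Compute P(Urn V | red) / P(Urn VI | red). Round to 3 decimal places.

3.533

Since the prior is uniform, the posterior is proportional to the likelihood:
  Urn VI: 0.06
  Urn III: 0.035
  Urn V: 0.212
  Urn II: 0.042
Total = 0.349.
The ratio is 0.212 / 0.06 (the normalizer cancels) = 3.533.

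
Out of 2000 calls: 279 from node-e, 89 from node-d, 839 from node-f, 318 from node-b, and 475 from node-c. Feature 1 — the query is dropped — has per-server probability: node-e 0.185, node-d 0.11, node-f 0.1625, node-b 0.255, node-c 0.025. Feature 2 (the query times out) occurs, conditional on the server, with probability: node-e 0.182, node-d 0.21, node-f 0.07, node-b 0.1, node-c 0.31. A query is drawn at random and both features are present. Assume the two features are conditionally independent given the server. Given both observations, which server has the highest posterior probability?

node-f

Compute prior × likelihood for every hypothesis:
  node-e: 0.1395 × 0.185 × 0.182 = 0.004696965
  node-d: 0.0445 × 0.11 × 0.21 = 0.00102795
  node-f: 0.4195 × 0.1625 × 0.07 = 0.0047718125
  node-b: 0.159 × 0.255 × 0.1 = 0.0040545
  node-c: 0.2375 × 0.025 × 0.31 = 0.001840625
Sum = 0.0163918525.
Largest term belongs to node-f, so node-f is most probable.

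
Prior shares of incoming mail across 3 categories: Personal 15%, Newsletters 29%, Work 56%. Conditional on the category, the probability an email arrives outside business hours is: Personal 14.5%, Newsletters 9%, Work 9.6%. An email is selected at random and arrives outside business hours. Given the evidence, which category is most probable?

Work

Prior × likelihood for each hypothesis:
  Personal: 0.15 × 0.145 = 0.02175
  Newsletters: 0.29 × 0.09 = 0.0261
  Work: 0.56 × 0.096 = 0.05376
Sum = 0.10161.
Largest term belongs to Work, so Work is most probable.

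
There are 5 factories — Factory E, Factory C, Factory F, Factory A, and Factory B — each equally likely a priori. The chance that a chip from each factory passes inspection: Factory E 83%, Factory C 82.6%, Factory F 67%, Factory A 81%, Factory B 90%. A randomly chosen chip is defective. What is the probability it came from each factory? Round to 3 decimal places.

Taking complements, P(defective | each) = Factory E 0.17, Factory C 0.174, Factory F 0.33, Factory A 0.19, Factory B 0.1.
With a uniform prior (1/5 each), posterior ∝ likelihood:
  Factory E: 0.17
  Factory C: 0.174
  Factory F: 0.33
  Factory A: 0.19
  Factory B: 0.1
Total = 0.964.
P(Factory E | defective) = 0.17/0.964 ≈ 0.176
P(Factory C | defective) = 0.174/0.964 ≈ 0.180
P(Factory F | defective) = 0.33/0.964 ≈ 0.342
P(Factory A | defective) = 0.19/0.964 ≈ 0.197
P(Factory B | defective) = 0.1/0.964 ≈ 0.104
(Check: 0.176+0.180+0.342+0.197+0.104 = 0.999.)

Factory E 0.176, Factory C 0.180, Factory F 0.342, Factory A 0.197, Factory B 0.104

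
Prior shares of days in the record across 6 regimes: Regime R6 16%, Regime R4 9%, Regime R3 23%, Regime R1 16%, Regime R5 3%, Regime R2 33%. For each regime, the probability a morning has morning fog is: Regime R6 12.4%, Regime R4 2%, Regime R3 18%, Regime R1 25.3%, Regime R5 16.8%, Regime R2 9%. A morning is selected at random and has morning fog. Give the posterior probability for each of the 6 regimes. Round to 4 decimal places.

Regime R6 0.1435, Regime R4 0.0130, Regime R3 0.2994, Regime R1 0.2928, Regime R5 0.0365, Regime R2 0.2148

Unnormalized posteriors (prior × likelihood):
  Regime R6: 0.16 × 0.124 = 0.01984
  Regime R4: 0.09 × 0.02 = 0.0018
  Regime R3: 0.23 × 0.18 = 0.0414
  Regime R1: 0.16 × 0.253 = 0.04048
  Regime R5: 0.03 × 0.168 = 0.00504
  Regime R2: 0.33 × 0.09 = 0.0297
Total = 0.13826.
P(Regime R6 | fog) = 0.01984/0.13826 ≈ 0.1435
P(Regime R4 | fog) = 0.0018/0.13826 ≈ 0.0130
P(Regime R3 | fog) = 0.0414/0.13826 ≈ 0.2994
P(Regime R1 | fog) = 0.04048/0.13826 ≈ 0.2928
P(Regime R5 | fog) = 0.00504/0.13826 ≈ 0.0365
P(Regime R2 | fog) = 0.0297/0.13826 ≈ 0.2148
(Check: 0.1435+0.0130+0.2994+0.2928+0.0365+0.2148 = 1.0000.)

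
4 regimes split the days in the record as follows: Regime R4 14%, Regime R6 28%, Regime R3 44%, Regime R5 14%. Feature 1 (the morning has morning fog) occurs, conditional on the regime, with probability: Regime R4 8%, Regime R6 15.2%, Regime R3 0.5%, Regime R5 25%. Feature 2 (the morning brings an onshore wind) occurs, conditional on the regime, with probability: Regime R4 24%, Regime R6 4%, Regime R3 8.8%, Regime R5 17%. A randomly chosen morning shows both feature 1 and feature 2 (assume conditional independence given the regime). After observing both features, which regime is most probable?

Compute prior × likelihood for every hypothesis:
  Regime R4: 0.14 × 0.08 × 0.24 = 0.002688
  Regime R6: 0.28 × 0.152 × 0.04 = 0.0017024
  Regime R3: 0.44 × 0.005 × 0.088 = 0.0001936
  Regime R5: 0.14 × 0.25 × 0.17 = 0.00595
Normalizing constant = 0.010534.
Largest term belongs to Regime R5, so Regime R5 is most probable.

Regime R5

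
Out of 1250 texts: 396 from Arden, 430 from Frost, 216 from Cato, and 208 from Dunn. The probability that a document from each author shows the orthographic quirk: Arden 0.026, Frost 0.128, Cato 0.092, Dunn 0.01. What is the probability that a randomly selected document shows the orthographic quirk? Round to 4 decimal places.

Unnormalized posteriors (prior × likelihood):
  Arden: 0.3168 × 0.026 = 0.0082368
  Frost: 0.344 × 0.128 = 0.044032
  Cato: 0.1728 × 0.092 = 0.0158976
  Dunn: 0.1664 × 0.01 = 0.001664
P(quirk) = 0.0082368 + 0.044032 + 0.0158976 + 0.001664 = 0.0698304 → 0.0698.

0.0698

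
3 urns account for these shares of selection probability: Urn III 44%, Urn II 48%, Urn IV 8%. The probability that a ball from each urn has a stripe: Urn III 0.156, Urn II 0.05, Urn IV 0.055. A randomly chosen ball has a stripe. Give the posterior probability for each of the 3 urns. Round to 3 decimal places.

Urn III 0.707, Urn II 0.247, Urn IV 0.045

Prior × likelihood for each hypothesis:
  Urn III: 0.44 × 0.156 = 0.06864
  Urn II: 0.48 × 0.05 = 0.024
  Urn IV: 0.08 × 0.055 = 0.0044
Total = 0.09704.
P(Urn III | striped) = 0.06864/0.09704 ≈ 0.707
P(Urn II | striped) = 0.024/0.09704 ≈ 0.247
P(Urn IV | striped) = 0.0044/0.09704 ≈ 0.045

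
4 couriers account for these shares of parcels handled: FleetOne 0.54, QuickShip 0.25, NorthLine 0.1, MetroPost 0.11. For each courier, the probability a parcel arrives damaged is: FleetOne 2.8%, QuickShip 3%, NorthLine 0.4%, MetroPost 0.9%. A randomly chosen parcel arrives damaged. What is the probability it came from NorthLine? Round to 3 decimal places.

By Bayes' rule, posterior ∝ prior × likelihood:
  FleetOne: 0.54 × 0.028 = 0.01512
  QuickShip: 0.25 × 0.03 = 0.0075
  NorthLine: 0.1 × 0.004 = 0.0004
  MetroPost: 0.11 × 0.009 = 0.00099
Sum = 0.02401.
P(NorthLine | evidence) = 0.0004 / 0.02401 ≈ 0.017.

0.017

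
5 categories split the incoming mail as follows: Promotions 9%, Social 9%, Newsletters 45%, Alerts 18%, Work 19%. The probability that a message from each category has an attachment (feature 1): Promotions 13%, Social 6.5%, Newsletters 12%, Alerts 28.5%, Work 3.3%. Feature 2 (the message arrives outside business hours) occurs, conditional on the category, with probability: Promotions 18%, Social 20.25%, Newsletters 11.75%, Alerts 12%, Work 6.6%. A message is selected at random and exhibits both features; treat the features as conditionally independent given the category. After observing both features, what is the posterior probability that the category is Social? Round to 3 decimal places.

Compute prior × likelihood for every hypothesis:
  Promotions: 0.09 × 0.13 × 0.18 = 0.002106
  Social: 0.09 × 0.065 × 0.2025 = 0.001184625
  Newsletters: 0.45 × 0.12 × 0.1175 = 0.006345
  Alerts: 0.18 × 0.285 × 0.12 = 0.006156
  Work: 0.19 × 0.033 × 0.066 = 0.00041382
Sum = 0.016205445.
P(Social | evidence) = 0.001184625 / 0.016205445 ≈ 0.073.

0.073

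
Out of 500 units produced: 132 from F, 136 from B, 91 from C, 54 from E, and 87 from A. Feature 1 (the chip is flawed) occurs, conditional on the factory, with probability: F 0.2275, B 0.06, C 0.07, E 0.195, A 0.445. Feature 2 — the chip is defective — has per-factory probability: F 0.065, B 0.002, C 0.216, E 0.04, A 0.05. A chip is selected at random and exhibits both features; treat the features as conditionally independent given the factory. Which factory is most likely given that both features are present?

F

By Bayes' rule, posterior ∝ prior × likelihood:
  F: 0.264 × 0.2275 × 0.065 = 0.0039039
  B: 0.272 × 0.06 × 0.002 = 0.00003264
  C: 0.182 × 0.07 × 0.216 = 0.00275184
  E: 0.108 × 0.195 × 0.04 = 0.0008424
  A: 0.174 × 0.445 × 0.05 = 0.0038715
Normalizing constant = 0.01140228.
Largest term belongs to F, so F is most probable.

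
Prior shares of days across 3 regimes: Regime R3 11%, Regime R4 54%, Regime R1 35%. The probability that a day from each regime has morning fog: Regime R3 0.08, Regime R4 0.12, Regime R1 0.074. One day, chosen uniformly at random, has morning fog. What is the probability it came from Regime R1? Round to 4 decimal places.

Compute prior × likelihood for every hypothesis:
  Regime R3: 0.11 × 0.08 = 0.0088
  Regime R4: 0.54 × 0.12 = 0.0648
  Regime R1: 0.35 × 0.074 = 0.0259
Normalizing constant = 0.0995.
P(Regime R1 | evidence) = 0.0259 / 0.0995 ≈ 0.2603.

0.2603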